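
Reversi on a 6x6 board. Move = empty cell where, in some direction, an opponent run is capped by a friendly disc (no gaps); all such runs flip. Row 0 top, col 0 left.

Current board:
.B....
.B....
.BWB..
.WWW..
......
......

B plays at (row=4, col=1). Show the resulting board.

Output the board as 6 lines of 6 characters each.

Place B at (4,1); scan 8 dirs for brackets.
Dir NW: first cell '.' (not opp) -> no flip
Dir N: opp run (3,1) capped by B -> flip
Dir NE: opp run (3,2) capped by B -> flip
Dir W: first cell '.' (not opp) -> no flip
Dir E: first cell '.' (not opp) -> no flip
Dir SW: first cell '.' (not opp) -> no flip
Dir S: first cell '.' (not opp) -> no flip
Dir SE: first cell '.' (not opp) -> no flip
All flips: (3,1) (3,2)

Answer: .B....
.B....
.BWB..
.BBW..
.B....
......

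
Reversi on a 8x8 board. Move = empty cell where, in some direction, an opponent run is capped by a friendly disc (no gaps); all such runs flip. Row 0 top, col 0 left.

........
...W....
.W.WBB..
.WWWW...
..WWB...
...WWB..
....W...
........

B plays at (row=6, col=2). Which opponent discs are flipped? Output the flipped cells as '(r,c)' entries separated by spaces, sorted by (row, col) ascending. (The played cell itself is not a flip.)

Answer: (5,3)

Derivation:
Dir NW: first cell '.' (not opp) -> no flip
Dir N: first cell '.' (not opp) -> no flip
Dir NE: opp run (5,3) capped by B -> flip
Dir W: first cell '.' (not opp) -> no flip
Dir E: first cell '.' (not opp) -> no flip
Dir SW: first cell '.' (not opp) -> no flip
Dir S: first cell '.' (not opp) -> no flip
Dir SE: first cell '.' (not opp) -> no flip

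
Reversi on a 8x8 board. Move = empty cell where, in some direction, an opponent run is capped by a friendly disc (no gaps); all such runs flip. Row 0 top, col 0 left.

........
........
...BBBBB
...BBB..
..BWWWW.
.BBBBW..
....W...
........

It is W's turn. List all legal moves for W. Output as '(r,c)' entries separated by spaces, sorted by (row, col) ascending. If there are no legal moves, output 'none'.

Answer: (1,2) (1,3) (1,4) (1,5) (1,6) (1,7) (2,2) (3,1) (4,1) (5,0) (6,1) (6,2) (6,3) (6,5)

Derivation:
(1,2): flips 2 -> legal
(1,3): flips 4 -> legal
(1,4): flips 2 -> legal
(1,5): flips 2 -> legal
(1,6): flips 2 -> legal
(1,7): flips 2 -> legal
(2,2): flips 1 -> legal
(3,1): flips 2 -> legal
(3,2): no bracket -> illegal
(3,6): no bracket -> illegal
(3,7): no bracket -> illegal
(4,0): no bracket -> illegal
(4,1): flips 1 -> legal
(5,0): flips 4 -> legal
(6,0): no bracket -> illegal
(6,1): flips 1 -> legal
(6,2): flips 1 -> legal
(6,3): flips 2 -> legal
(6,5): flips 1 -> legal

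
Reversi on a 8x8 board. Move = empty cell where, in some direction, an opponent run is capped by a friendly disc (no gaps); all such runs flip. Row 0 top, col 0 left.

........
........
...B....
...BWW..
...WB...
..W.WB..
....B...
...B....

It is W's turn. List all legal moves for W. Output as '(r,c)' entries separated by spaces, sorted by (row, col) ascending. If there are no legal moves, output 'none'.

Answer: (1,2) (1,3) (3,2) (4,5) (5,3) (5,6) (7,4)

Derivation:
(1,2): flips 1 -> legal
(1,3): flips 2 -> legal
(1,4): no bracket -> illegal
(2,2): no bracket -> illegal
(2,4): no bracket -> illegal
(3,2): flips 1 -> legal
(4,2): no bracket -> illegal
(4,5): flips 1 -> legal
(4,6): no bracket -> illegal
(5,3): flips 1 -> legal
(5,6): flips 1 -> legal
(6,2): no bracket -> illegal
(6,3): no bracket -> illegal
(6,5): no bracket -> illegal
(6,6): no bracket -> illegal
(7,2): no bracket -> illegal
(7,4): flips 1 -> legal
(7,5): no bracket -> illegal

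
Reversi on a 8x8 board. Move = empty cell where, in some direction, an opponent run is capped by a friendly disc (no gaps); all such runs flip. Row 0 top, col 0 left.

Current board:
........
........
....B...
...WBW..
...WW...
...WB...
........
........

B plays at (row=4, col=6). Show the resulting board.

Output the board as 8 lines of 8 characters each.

Place B at (4,6); scan 8 dirs for brackets.
Dir NW: opp run (3,5) capped by B -> flip
Dir N: first cell '.' (not opp) -> no flip
Dir NE: first cell '.' (not opp) -> no flip
Dir W: first cell '.' (not opp) -> no flip
Dir E: first cell '.' (not opp) -> no flip
Dir SW: first cell '.' (not opp) -> no flip
Dir S: first cell '.' (not opp) -> no flip
Dir SE: first cell '.' (not opp) -> no flip
All flips: (3,5)

Answer: ........
........
....B...
...WBB..
...WW.B.
...WB...
........
........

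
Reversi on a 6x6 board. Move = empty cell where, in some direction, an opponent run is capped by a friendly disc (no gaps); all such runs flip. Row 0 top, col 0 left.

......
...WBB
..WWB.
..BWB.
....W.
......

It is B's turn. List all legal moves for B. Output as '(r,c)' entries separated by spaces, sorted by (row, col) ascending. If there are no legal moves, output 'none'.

Answer: (0,2) (1,2) (2,1) (4,2) (5,4)

Derivation:
(0,2): flips 1 -> legal
(0,3): no bracket -> illegal
(0,4): no bracket -> illegal
(1,1): no bracket -> illegal
(1,2): flips 3 -> legal
(2,1): flips 2 -> legal
(3,1): no bracket -> illegal
(3,5): no bracket -> illegal
(4,2): flips 1 -> legal
(4,3): no bracket -> illegal
(4,5): no bracket -> illegal
(5,3): no bracket -> illegal
(5,4): flips 1 -> legal
(5,5): no bracket -> illegal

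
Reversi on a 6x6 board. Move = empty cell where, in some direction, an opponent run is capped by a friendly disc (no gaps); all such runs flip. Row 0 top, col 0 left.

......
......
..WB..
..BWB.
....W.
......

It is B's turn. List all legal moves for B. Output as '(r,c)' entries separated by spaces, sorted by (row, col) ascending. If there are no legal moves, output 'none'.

(1,1): no bracket -> illegal
(1,2): flips 1 -> legal
(1,3): no bracket -> illegal
(2,1): flips 1 -> legal
(2,4): no bracket -> illegal
(3,1): no bracket -> illegal
(3,5): no bracket -> illegal
(4,2): no bracket -> illegal
(4,3): flips 1 -> legal
(4,5): no bracket -> illegal
(5,3): no bracket -> illegal
(5,4): flips 1 -> legal
(5,5): no bracket -> illegal

Answer: (1,2) (2,1) (4,3) (5,4)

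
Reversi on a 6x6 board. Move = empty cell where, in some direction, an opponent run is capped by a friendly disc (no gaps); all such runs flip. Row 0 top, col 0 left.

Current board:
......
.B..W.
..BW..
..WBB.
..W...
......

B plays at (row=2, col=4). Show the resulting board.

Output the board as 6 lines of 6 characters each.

Place B at (2,4); scan 8 dirs for brackets.
Dir NW: first cell '.' (not opp) -> no flip
Dir N: opp run (1,4), next='.' -> no flip
Dir NE: first cell '.' (not opp) -> no flip
Dir W: opp run (2,3) capped by B -> flip
Dir E: first cell '.' (not opp) -> no flip
Dir SW: first cell 'B' (not opp) -> no flip
Dir S: first cell 'B' (not opp) -> no flip
Dir SE: first cell '.' (not opp) -> no flip
All flips: (2,3)

Answer: ......
.B..W.
..BBB.
..WBB.
..W...
......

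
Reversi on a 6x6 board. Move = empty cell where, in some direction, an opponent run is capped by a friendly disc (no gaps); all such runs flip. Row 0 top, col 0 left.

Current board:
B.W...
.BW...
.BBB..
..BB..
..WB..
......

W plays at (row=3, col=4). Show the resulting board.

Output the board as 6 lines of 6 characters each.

Place W at (3,4); scan 8 dirs for brackets.
Dir NW: opp run (2,3) capped by W -> flip
Dir N: first cell '.' (not opp) -> no flip
Dir NE: first cell '.' (not opp) -> no flip
Dir W: opp run (3,3) (3,2), next='.' -> no flip
Dir E: first cell '.' (not opp) -> no flip
Dir SW: opp run (4,3), next='.' -> no flip
Dir S: first cell '.' (not opp) -> no flip
Dir SE: first cell '.' (not opp) -> no flip
All flips: (2,3)

Answer: B.W...
.BW...
.BBW..
..BBW.
..WB..
......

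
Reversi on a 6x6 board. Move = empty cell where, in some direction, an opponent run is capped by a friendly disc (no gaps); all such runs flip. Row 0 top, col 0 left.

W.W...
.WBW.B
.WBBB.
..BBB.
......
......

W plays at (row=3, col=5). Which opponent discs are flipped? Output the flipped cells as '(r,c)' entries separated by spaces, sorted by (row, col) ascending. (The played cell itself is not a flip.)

Answer: (2,4)

Derivation:
Dir NW: opp run (2,4) capped by W -> flip
Dir N: first cell '.' (not opp) -> no flip
Dir NE: edge -> no flip
Dir W: opp run (3,4) (3,3) (3,2), next='.' -> no flip
Dir E: edge -> no flip
Dir SW: first cell '.' (not opp) -> no flip
Dir S: first cell '.' (not opp) -> no flip
Dir SE: edge -> no flip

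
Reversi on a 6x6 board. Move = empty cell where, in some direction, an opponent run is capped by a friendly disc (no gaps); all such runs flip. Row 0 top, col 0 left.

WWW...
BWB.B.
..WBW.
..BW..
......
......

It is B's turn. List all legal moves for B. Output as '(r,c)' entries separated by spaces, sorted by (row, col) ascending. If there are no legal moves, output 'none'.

(0,3): no bracket -> illegal
(1,3): no bracket -> illegal
(1,5): no bracket -> illegal
(2,0): no bracket -> illegal
(2,1): flips 1 -> legal
(2,5): flips 1 -> legal
(3,1): no bracket -> illegal
(3,4): flips 2 -> legal
(3,5): no bracket -> illegal
(4,2): no bracket -> illegal
(4,3): flips 1 -> legal
(4,4): no bracket -> illegal

Answer: (2,1) (2,5) (3,4) (4,3)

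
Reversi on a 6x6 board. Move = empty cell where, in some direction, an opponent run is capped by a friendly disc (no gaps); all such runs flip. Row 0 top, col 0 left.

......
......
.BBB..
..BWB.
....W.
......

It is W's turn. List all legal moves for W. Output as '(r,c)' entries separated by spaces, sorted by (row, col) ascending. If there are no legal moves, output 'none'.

Answer: (1,1) (1,3) (2,4) (3,1) (3,5)

Derivation:
(1,0): no bracket -> illegal
(1,1): flips 1 -> legal
(1,2): no bracket -> illegal
(1,3): flips 1 -> legal
(1,4): no bracket -> illegal
(2,0): no bracket -> illegal
(2,4): flips 1 -> legal
(2,5): no bracket -> illegal
(3,0): no bracket -> illegal
(3,1): flips 1 -> legal
(3,5): flips 1 -> legal
(4,1): no bracket -> illegal
(4,2): no bracket -> illegal
(4,3): no bracket -> illegal
(4,5): no bracket -> illegal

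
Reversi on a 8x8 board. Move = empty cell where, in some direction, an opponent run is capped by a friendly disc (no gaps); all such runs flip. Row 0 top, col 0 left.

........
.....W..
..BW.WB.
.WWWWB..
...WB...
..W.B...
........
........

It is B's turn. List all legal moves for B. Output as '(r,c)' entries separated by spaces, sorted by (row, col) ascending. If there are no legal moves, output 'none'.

Answer: (0,4) (0,5) (2,1) (2,4) (3,0) (4,0) (4,2)

Derivation:
(0,4): flips 1 -> legal
(0,5): flips 2 -> legal
(0,6): no bracket -> illegal
(1,2): no bracket -> illegal
(1,3): no bracket -> illegal
(1,4): no bracket -> illegal
(1,6): no bracket -> illegal
(2,0): no bracket -> illegal
(2,1): flips 2 -> legal
(2,4): flips 3 -> legal
(3,0): flips 4 -> legal
(3,6): no bracket -> illegal
(4,0): flips 1 -> legal
(4,1): no bracket -> illegal
(4,2): flips 2 -> legal
(4,5): no bracket -> illegal
(5,1): no bracket -> illegal
(5,3): no bracket -> illegal
(6,1): no bracket -> illegal
(6,2): no bracket -> illegal
(6,3): no bracket -> illegal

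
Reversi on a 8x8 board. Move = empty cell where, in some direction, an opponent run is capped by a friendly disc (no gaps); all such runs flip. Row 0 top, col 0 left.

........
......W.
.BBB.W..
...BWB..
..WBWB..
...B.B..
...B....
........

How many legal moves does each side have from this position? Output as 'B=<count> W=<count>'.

Answer: B=5 W=13

Derivation:
-- B to move --
(0,5): no bracket -> illegal
(0,6): no bracket -> illegal
(0,7): flips 3 -> legal
(1,4): no bracket -> illegal
(1,5): flips 1 -> legal
(1,7): no bracket -> illegal
(2,4): no bracket -> illegal
(2,6): no bracket -> illegal
(2,7): no bracket -> illegal
(3,1): flips 1 -> legal
(3,2): no bracket -> illegal
(3,6): no bracket -> illegal
(4,1): flips 1 -> legal
(5,1): flips 1 -> legal
(5,2): no bracket -> illegal
(5,4): no bracket -> illegal
B mobility = 5
-- W to move --
(1,0): no bracket -> illegal
(1,1): flips 2 -> legal
(1,2): flips 1 -> legal
(1,3): no bracket -> illegal
(1,4): no bracket -> illegal
(2,0): no bracket -> illegal
(2,4): flips 1 -> legal
(2,6): flips 1 -> legal
(3,0): no bracket -> illegal
(3,1): no bracket -> illegal
(3,2): flips 1 -> legal
(3,6): flips 1 -> legal
(4,6): flips 1 -> legal
(5,2): flips 1 -> legal
(5,4): no bracket -> illegal
(5,6): flips 1 -> legal
(6,2): flips 1 -> legal
(6,4): flips 1 -> legal
(6,5): flips 3 -> legal
(6,6): flips 1 -> legal
(7,2): no bracket -> illegal
(7,3): no bracket -> illegal
(7,4): no bracket -> illegal
W mobility = 13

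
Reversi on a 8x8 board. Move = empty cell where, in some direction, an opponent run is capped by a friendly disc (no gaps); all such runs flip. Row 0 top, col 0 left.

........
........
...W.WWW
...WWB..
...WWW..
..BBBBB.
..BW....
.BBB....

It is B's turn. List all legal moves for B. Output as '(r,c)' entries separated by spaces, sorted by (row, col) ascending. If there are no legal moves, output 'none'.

(1,2): flips 3 -> legal
(1,3): flips 3 -> legal
(1,4): no bracket -> illegal
(1,5): flips 1 -> legal
(1,6): flips 3 -> legal
(1,7): flips 1 -> legal
(2,2): flips 2 -> legal
(2,4): flips 2 -> legal
(3,2): flips 3 -> legal
(3,6): flips 1 -> legal
(3,7): no bracket -> illegal
(4,2): no bracket -> illegal
(4,6): no bracket -> illegal
(6,4): flips 1 -> legal
(7,4): flips 1 -> legal

Answer: (1,2) (1,3) (1,5) (1,6) (1,7) (2,2) (2,4) (3,2) (3,6) (6,4) (7,4)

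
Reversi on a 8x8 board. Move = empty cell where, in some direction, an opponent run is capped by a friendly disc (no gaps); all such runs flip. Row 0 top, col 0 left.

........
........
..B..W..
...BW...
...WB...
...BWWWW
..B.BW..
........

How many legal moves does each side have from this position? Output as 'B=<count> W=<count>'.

Answer: B=5 W=8

Derivation:
-- B to move --
(1,4): no bracket -> illegal
(1,5): no bracket -> illegal
(1,6): no bracket -> illegal
(2,3): no bracket -> illegal
(2,4): flips 1 -> legal
(2,6): no bracket -> illegal
(3,2): no bracket -> illegal
(3,5): flips 1 -> legal
(3,6): no bracket -> illegal
(4,2): flips 1 -> legal
(4,5): no bracket -> illegal
(4,6): flips 1 -> legal
(4,7): no bracket -> illegal
(5,2): no bracket -> illegal
(6,3): no bracket -> illegal
(6,6): flips 2 -> legal
(6,7): no bracket -> illegal
(7,4): no bracket -> illegal
(7,5): no bracket -> illegal
(7,6): no bracket -> illegal
B mobility = 5
-- W to move --
(1,1): flips 3 -> legal
(1,2): no bracket -> illegal
(1,3): no bracket -> illegal
(2,1): no bracket -> illegal
(2,3): flips 1 -> legal
(2,4): no bracket -> illegal
(3,1): no bracket -> illegal
(3,2): flips 1 -> legal
(3,5): no bracket -> illegal
(4,2): no bracket -> illegal
(4,5): flips 1 -> legal
(5,1): no bracket -> illegal
(5,2): flips 1 -> legal
(6,1): no bracket -> illegal
(6,3): flips 2 -> legal
(7,1): no bracket -> illegal
(7,2): no bracket -> illegal
(7,3): flips 1 -> legal
(7,4): flips 1 -> legal
(7,5): no bracket -> illegal
W mobility = 8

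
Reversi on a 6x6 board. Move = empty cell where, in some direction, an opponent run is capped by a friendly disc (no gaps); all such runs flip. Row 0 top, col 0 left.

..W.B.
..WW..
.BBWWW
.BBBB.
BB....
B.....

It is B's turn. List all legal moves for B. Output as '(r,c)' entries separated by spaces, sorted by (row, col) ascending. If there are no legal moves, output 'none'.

(0,1): flips 2 -> legal
(0,3): flips 3 -> legal
(1,1): no bracket -> illegal
(1,4): flips 2 -> legal
(1,5): flips 1 -> legal
(3,5): no bracket -> illegal

Answer: (0,1) (0,3) (1,4) (1,5)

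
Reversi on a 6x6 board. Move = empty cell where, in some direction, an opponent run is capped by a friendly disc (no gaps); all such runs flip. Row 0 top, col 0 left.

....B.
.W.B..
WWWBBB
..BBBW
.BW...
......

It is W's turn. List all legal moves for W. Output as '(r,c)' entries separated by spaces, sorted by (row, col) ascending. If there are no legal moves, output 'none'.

Answer: (0,2) (1,5) (3,1) (4,0) (4,3) (4,4)

Derivation:
(0,2): flips 2 -> legal
(0,3): no bracket -> illegal
(0,5): no bracket -> illegal
(1,2): no bracket -> illegal
(1,4): no bracket -> illegal
(1,5): flips 3 -> legal
(3,0): no bracket -> illegal
(3,1): flips 3 -> legal
(4,0): flips 1 -> legal
(4,3): flips 1 -> legal
(4,4): flips 1 -> legal
(4,5): no bracket -> illegal
(5,0): no bracket -> illegal
(5,1): no bracket -> illegal
(5,2): no bracket -> illegal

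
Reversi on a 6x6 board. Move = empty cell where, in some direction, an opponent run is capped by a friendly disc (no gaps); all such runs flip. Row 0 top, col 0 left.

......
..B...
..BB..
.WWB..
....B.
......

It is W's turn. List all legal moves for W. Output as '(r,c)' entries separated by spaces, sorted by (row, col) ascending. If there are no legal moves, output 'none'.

Answer: (0,2) (1,3) (1,4) (3,4)

Derivation:
(0,1): no bracket -> illegal
(0,2): flips 2 -> legal
(0,3): no bracket -> illegal
(1,1): no bracket -> illegal
(1,3): flips 1 -> legal
(1,4): flips 1 -> legal
(2,1): no bracket -> illegal
(2,4): no bracket -> illegal
(3,4): flips 1 -> legal
(3,5): no bracket -> illegal
(4,2): no bracket -> illegal
(4,3): no bracket -> illegal
(4,5): no bracket -> illegal
(5,3): no bracket -> illegal
(5,4): no bracket -> illegal
(5,5): no bracket -> illegal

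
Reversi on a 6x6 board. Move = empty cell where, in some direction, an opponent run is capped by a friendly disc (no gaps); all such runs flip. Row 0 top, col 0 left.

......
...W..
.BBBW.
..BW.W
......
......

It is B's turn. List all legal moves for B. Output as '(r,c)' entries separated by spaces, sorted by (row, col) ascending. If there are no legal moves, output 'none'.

(0,2): no bracket -> illegal
(0,3): flips 1 -> legal
(0,4): flips 1 -> legal
(1,2): no bracket -> illegal
(1,4): no bracket -> illegal
(1,5): no bracket -> illegal
(2,5): flips 1 -> legal
(3,4): flips 1 -> legal
(4,2): no bracket -> illegal
(4,3): flips 1 -> legal
(4,4): flips 1 -> legal
(4,5): no bracket -> illegal

Answer: (0,3) (0,4) (2,5) (3,4) (4,3) (4,4)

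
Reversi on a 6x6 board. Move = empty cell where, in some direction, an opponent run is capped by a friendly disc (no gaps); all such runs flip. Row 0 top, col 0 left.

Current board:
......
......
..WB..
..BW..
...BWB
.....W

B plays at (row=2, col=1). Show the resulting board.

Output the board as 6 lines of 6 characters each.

Place B at (2,1); scan 8 dirs for brackets.
Dir NW: first cell '.' (not opp) -> no flip
Dir N: first cell '.' (not opp) -> no flip
Dir NE: first cell '.' (not opp) -> no flip
Dir W: first cell '.' (not opp) -> no flip
Dir E: opp run (2,2) capped by B -> flip
Dir SW: first cell '.' (not opp) -> no flip
Dir S: first cell '.' (not opp) -> no flip
Dir SE: first cell 'B' (not opp) -> no flip
All flips: (2,2)

Answer: ......
......
.BBB..
..BW..
...BWB
.....W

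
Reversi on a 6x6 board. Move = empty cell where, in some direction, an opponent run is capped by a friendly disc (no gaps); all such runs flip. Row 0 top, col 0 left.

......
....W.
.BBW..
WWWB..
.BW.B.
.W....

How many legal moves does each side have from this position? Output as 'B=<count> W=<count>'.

-- B to move --
(0,3): no bracket -> illegal
(0,4): no bracket -> illegal
(0,5): flips 3 -> legal
(1,2): no bracket -> illegal
(1,3): flips 1 -> legal
(1,5): no bracket -> illegal
(2,0): no bracket -> illegal
(2,4): flips 1 -> legal
(2,5): no bracket -> illegal
(3,4): no bracket -> illegal
(4,0): flips 1 -> legal
(4,3): flips 2 -> legal
(5,0): no bracket -> illegal
(5,2): flips 2 -> legal
(5,3): no bracket -> illegal
B mobility = 6
-- W to move --
(1,0): flips 1 -> legal
(1,1): flips 1 -> legal
(1,2): flips 2 -> legal
(1,3): flips 1 -> legal
(2,0): flips 2 -> legal
(2,4): flips 1 -> legal
(3,4): flips 1 -> legal
(3,5): no bracket -> illegal
(4,0): flips 1 -> legal
(4,3): flips 1 -> legal
(4,5): no bracket -> illegal
(5,0): flips 1 -> legal
(5,2): flips 1 -> legal
(5,3): no bracket -> illegal
(5,4): no bracket -> illegal
(5,5): no bracket -> illegal
W mobility = 11

Answer: B=6 W=11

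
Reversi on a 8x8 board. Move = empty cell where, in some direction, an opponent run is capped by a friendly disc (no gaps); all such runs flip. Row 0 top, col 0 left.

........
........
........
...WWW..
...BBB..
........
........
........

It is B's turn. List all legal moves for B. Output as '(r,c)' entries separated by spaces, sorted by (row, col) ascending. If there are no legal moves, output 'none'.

Answer: (2,2) (2,3) (2,4) (2,5) (2,6)

Derivation:
(2,2): flips 1 -> legal
(2,3): flips 2 -> legal
(2,4): flips 1 -> legal
(2,5): flips 2 -> legal
(2,6): flips 1 -> legal
(3,2): no bracket -> illegal
(3,6): no bracket -> illegal
(4,2): no bracket -> illegal
(4,6): no bracket -> illegal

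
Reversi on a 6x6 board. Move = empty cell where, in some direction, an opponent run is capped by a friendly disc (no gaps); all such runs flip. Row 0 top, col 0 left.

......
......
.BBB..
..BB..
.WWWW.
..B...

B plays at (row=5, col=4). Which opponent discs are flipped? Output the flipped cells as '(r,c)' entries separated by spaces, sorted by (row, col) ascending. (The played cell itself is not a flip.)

Dir NW: opp run (4,3) capped by B -> flip
Dir N: opp run (4,4), next='.' -> no flip
Dir NE: first cell '.' (not opp) -> no flip
Dir W: first cell '.' (not opp) -> no flip
Dir E: first cell '.' (not opp) -> no flip
Dir SW: edge -> no flip
Dir S: edge -> no flip
Dir SE: edge -> no flip

Answer: (4,3)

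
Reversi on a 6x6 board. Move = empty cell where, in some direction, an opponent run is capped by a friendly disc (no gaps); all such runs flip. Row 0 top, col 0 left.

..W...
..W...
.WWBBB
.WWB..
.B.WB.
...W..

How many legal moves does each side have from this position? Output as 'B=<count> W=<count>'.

Answer: B=5 W=8

Derivation:
-- B to move --
(0,1): flips 1 -> legal
(0,3): no bracket -> illegal
(1,0): no bracket -> illegal
(1,1): flips 3 -> legal
(1,3): no bracket -> illegal
(2,0): flips 2 -> legal
(3,0): flips 2 -> legal
(3,4): no bracket -> illegal
(4,0): no bracket -> illegal
(4,2): flips 1 -> legal
(5,2): no bracket -> illegal
(5,4): no bracket -> illegal
B mobility = 5
-- W to move --
(1,3): flips 2 -> legal
(1,4): flips 1 -> legal
(1,5): no bracket -> illegal
(3,0): no bracket -> illegal
(3,4): flips 2 -> legal
(3,5): flips 1 -> legal
(4,0): no bracket -> illegal
(4,2): no bracket -> illegal
(4,5): flips 1 -> legal
(5,0): flips 1 -> legal
(5,1): flips 1 -> legal
(5,2): no bracket -> illegal
(5,4): no bracket -> illegal
(5,5): flips 2 -> legal
W mobility = 8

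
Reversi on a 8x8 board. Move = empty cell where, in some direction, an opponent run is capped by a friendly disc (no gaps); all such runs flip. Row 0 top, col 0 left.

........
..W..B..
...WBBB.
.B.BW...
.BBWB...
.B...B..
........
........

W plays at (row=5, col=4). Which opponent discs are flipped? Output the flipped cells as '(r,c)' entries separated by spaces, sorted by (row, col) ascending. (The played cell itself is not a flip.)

Dir NW: first cell 'W' (not opp) -> no flip
Dir N: opp run (4,4) capped by W -> flip
Dir NE: first cell '.' (not opp) -> no flip
Dir W: first cell '.' (not opp) -> no flip
Dir E: opp run (5,5), next='.' -> no flip
Dir SW: first cell '.' (not opp) -> no flip
Dir S: first cell '.' (not opp) -> no flip
Dir SE: first cell '.' (not opp) -> no flip

Answer: (4,4)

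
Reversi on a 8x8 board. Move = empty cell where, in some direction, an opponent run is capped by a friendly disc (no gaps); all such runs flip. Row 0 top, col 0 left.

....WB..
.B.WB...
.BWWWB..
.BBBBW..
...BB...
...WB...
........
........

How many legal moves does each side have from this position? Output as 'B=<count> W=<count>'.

Answer: B=9 W=12

Derivation:
-- B to move --
(0,2): no bracket -> illegal
(0,3): flips 3 -> legal
(1,2): flips 3 -> legal
(1,5): flips 1 -> legal
(2,6): flips 1 -> legal
(3,6): flips 1 -> legal
(4,2): no bracket -> illegal
(4,5): flips 1 -> legal
(4,6): no bracket -> illegal
(5,2): flips 1 -> legal
(6,2): flips 1 -> legal
(6,3): flips 1 -> legal
(6,4): no bracket -> illegal
B mobility = 9
-- W to move --
(0,0): flips 1 -> legal
(0,1): no bracket -> illegal
(0,2): no bracket -> illegal
(0,3): no bracket -> illegal
(0,6): flips 1 -> legal
(1,0): no bracket -> illegal
(1,2): no bracket -> illegal
(1,5): flips 2 -> legal
(1,6): no bracket -> illegal
(2,0): flips 1 -> legal
(2,6): flips 1 -> legal
(3,0): flips 4 -> legal
(3,6): no bracket -> illegal
(4,0): flips 1 -> legal
(4,1): flips 1 -> legal
(4,2): flips 2 -> legal
(4,5): flips 1 -> legal
(5,2): no bracket -> illegal
(5,5): flips 3 -> legal
(6,3): no bracket -> illegal
(6,4): flips 3 -> legal
(6,5): no bracket -> illegal
W mobility = 12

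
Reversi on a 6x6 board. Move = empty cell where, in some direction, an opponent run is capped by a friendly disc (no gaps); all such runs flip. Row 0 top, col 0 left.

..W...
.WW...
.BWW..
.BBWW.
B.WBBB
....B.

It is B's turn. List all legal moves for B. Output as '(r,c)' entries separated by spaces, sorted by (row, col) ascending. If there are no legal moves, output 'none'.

(0,0): flips 3 -> legal
(0,1): flips 4 -> legal
(0,3): flips 1 -> legal
(1,0): no bracket -> illegal
(1,3): flips 3 -> legal
(1,4): flips 1 -> legal
(2,0): no bracket -> illegal
(2,4): flips 3 -> legal
(2,5): flips 1 -> legal
(3,5): flips 2 -> legal
(4,1): flips 1 -> legal
(5,1): no bracket -> illegal
(5,2): flips 1 -> legal
(5,3): flips 1 -> legal

Answer: (0,0) (0,1) (0,3) (1,3) (1,4) (2,4) (2,5) (3,5) (4,1) (5,2) (5,3)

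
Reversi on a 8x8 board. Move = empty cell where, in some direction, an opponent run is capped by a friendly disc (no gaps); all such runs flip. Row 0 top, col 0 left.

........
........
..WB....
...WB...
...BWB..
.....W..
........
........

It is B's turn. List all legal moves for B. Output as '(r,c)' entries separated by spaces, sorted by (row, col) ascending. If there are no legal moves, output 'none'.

Answer: (2,1) (3,2) (5,4) (6,5)

Derivation:
(1,1): no bracket -> illegal
(1,2): no bracket -> illegal
(1,3): no bracket -> illegal
(2,1): flips 1 -> legal
(2,4): no bracket -> illegal
(3,1): no bracket -> illegal
(3,2): flips 1 -> legal
(3,5): no bracket -> illegal
(4,2): no bracket -> illegal
(4,6): no bracket -> illegal
(5,3): no bracket -> illegal
(5,4): flips 1 -> legal
(5,6): no bracket -> illegal
(6,4): no bracket -> illegal
(6,5): flips 1 -> legal
(6,6): no bracket -> illegal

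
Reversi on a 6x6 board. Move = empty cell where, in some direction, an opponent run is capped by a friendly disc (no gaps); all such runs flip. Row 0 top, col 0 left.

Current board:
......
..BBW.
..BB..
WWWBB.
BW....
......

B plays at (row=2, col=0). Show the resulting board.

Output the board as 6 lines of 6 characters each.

Place B at (2,0); scan 8 dirs for brackets.
Dir NW: edge -> no flip
Dir N: first cell '.' (not opp) -> no flip
Dir NE: first cell '.' (not opp) -> no flip
Dir W: edge -> no flip
Dir E: first cell '.' (not opp) -> no flip
Dir SW: edge -> no flip
Dir S: opp run (3,0) capped by B -> flip
Dir SE: opp run (3,1), next='.' -> no flip
All flips: (3,0)

Answer: ......
..BBW.
B.BB..
BWWBB.
BW....
......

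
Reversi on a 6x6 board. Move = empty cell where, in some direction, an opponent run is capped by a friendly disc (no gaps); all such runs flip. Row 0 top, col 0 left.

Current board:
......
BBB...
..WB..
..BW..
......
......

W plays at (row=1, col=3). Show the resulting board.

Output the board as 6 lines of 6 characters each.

Place W at (1,3); scan 8 dirs for brackets.
Dir NW: first cell '.' (not opp) -> no flip
Dir N: first cell '.' (not opp) -> no flip
Dir NE: first cell '.' (not opp) -> no flip
Dir W: opp run (1,2) (1,1) (1,0), next=edge -> no flip
Dir E: first cell '.' (not opp) -> no flip
Dir SW: first cell 'W' (not opp) -> no flip
Dir S: opp run (2,3) capped by W -> flip
Dir SE: first cell '.' (not opp) -> no flip
All flips: (2,3)

Answer: ......
BBBW..
..WW..
..BW..
......
......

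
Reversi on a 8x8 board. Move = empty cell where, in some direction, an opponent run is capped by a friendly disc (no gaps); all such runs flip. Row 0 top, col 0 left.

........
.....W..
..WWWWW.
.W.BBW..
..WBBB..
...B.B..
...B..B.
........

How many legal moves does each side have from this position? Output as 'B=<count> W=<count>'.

Answer: B=12 W=10

Derivation:
-- B to move --
(0,4): no bracket -> illegal
(0,5): flips 3 -> legal
(0,6): flips 2 -> legal
(1,1): flips 1 -> legal
(1,2): flips 1 -> legal
(1,3): flips 1 -> legal
(1,4): flips 1 -> legal
(1,6): flips 1 -> legal
(1,7): flips 2 -> legal
(2,0): flips 2 -> legal
(2,1): no bracket -> illegal
(2,7): no bracket -> illegal
(3,0): no bracket -> illegal
(3,2): no bracket -> illegal
(3,6): flips 1 -> legal
(3,7): no bracket -> illegal
(4,0): no bracket -> illegal
(4,1): flips 1 -> legal
(4,6): no bracket -> illegal
(5,1): flips 1 -> legal
(5,2): no bracket -> illegal
B mobility = 12
-- W to move --
(3,2): flips 2 -> legal
(3,6): no bracket -> illegal
(4,6): flips 3 -> legal
(5,2): flips 2 -> legal
(5,4): flips 2 -> legal
(5,6): flips 2 -> legal
(5,7): no bracket -> illegal
(6,2): flips 2 -> legal
(6,4): flips 1 -> legal
(6,5): flips 2 -> legal
(6,7): no bracket -> illegal
(7,2): no bracket -> illegal
(7,3): flips 4 -> legal
(7,4): no bracket -> illegal
(7,5): no bracket -> illegal
(7,6): no bracket -> illegal
(7,7): flips 4 -> legal
W mobility = 10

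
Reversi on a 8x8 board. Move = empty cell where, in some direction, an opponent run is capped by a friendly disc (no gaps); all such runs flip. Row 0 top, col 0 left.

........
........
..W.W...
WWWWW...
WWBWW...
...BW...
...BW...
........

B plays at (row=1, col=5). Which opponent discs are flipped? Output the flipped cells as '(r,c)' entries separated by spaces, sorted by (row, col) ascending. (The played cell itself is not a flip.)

Answer: (2,4) (3,3)

Derivation:
Dir NW: first cell '.' (not opp) -> no flip
Dir N: first cell '.' (not opp) -> no flip
Dir NE: first cell '.' (not opp) -> no flip
Dir W: first cell '.' (not opp) -> no flip
Dir E: first cell '.' (not opp) -> no flip
Dir SW: opp run (2,4) (3,3) capped by B -> flip
Dir S: first cell '.' (not opp) -> no flip
Dir SE: first cell '.' (not opp) -> no flip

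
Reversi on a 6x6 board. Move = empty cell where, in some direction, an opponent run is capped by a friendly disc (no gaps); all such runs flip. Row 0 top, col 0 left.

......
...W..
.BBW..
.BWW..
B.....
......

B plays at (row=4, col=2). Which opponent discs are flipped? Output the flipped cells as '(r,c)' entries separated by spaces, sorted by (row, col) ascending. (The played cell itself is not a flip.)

Dir NW: first cell 'B' (not opp) -> no flip
Dir N: opp run (3,2) capped by B -> flip
Dir NE: opp run (3,3), next='.' -> no flip
Dir W: first cell '.' (not opp) -> no flip
Dir E: first cell '.' (not opp) -> no flip
Dir SW: first cell '.' (not opp) -> no flip
Dir S: first cell '.' (not opp) -> no flip
Dir SE: first cell '.' (not opp) -> no flip

Answer: (3,2)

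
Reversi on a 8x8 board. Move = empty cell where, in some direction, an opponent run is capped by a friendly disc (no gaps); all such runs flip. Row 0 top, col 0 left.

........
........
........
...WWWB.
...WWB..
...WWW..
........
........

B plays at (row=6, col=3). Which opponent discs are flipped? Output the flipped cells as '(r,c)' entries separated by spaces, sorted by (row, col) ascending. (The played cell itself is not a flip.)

Dir NW: first cell '.' (not opp) -> no flip
Dir N: opp run (5,3) (4,3) (3,3), next='.' -> no flip
Dir NE: opp run (5,4) capped by B -> flip
Dir W: first cell '.' (not opp) -> no flip
Dir E: first cell '.' (not opp) -> no flip
Dir SW: first cell '.' (not opp) -> no flip
Dir S: first cell '.' (not opp) -> no flip
Dir SE: first cell '.' (not opp) -> no flip

Answer: (5,4)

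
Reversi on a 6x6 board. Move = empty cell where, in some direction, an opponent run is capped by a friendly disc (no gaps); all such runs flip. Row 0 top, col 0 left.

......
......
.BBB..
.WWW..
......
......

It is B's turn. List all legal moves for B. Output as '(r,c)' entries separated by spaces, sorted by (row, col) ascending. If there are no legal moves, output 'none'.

Answer: (4,0) (4,1) (4,2) (4,3) (4,4)

Derivation:
(2,0): no bracket -> illegal
(2,4): no bracket -> illegal
(3,0): no bracket -> illegal
(3,4): no bracket -> illegal
(4,0): flips 1 -> legal
(4,1): flips 2 -> legal
(4,2): flips 1 -> legal
(4,3): flips 2 -> legal
(4,4): flips 1 -> legal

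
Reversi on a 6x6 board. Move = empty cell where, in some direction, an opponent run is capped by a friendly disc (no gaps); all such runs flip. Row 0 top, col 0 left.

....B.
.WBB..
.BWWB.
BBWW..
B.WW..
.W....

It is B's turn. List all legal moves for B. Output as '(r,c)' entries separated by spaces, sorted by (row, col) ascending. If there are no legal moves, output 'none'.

Answer: (0,1) (1,0) (3,4) (5,2) (5,3) (5,4)

Derivation:
(0,0): no bracket -> illegal
(0,1): flips 1 -> legal
(0,2): no bracket -> illegal
(1,0): flips 1 -> legal
(1,4): no bracket -> illegal
(2,0): no bracket -> illegal
(3,4): flips 3 -> legal
(4,1): no bracket -> illegal
(4,4): no bracket -> illegal
(5,0): no bracket -> illegal
(5,2): flips 3 -> legal
(5,3): flips 4 -> legal
(5,4): flips 2 -> legal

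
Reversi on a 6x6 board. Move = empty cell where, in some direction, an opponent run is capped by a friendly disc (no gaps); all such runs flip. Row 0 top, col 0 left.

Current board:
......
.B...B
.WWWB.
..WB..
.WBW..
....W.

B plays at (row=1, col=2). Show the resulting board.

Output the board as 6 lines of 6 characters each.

Place B at (1,2); scan 8 dirs for brackets.
Dir NW: first cell '.' (not opp) -> no flip
Dir N: first cell '.' (not opp) -> no flip
Dir NE: first cell '.' (not opp) -> no flip
Dir W: first cell 'B' (not opp) -> no flip
Dir E: first cell '.' (not opp) -> no flip
Dir SW: opp run (2,1), next='.' -> no flip
Dir S: opp run (2,2) (3,2) capped by B -> flip
Dir SE: opp run (2,3), next='.' -> no flip
All flips: (2,2) (3,2)

Answer: ......
.BB..B
.WBWB.
..BB..
.WBW..
....W.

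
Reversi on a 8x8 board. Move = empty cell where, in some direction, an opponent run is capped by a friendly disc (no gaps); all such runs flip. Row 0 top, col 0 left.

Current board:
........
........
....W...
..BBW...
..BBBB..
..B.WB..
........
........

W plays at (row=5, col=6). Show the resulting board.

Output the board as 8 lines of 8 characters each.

Place W at (5,6); scan 8 dirs for brackets.
Dir NW: opp run (4,5) capped by W -> flip
Dir N: first cell '.' (not opp) -> no flip
Dir NE: first cell '.' (not opp) -> no flip
Dir W: opp run (5,5) capped by W -> flip
Dir E: first cell '.' (not opp) -> no flip
Dir SW: first cell '.' (not opp) -> no flip
Dir S: first cell '.' (not opp) -> no flip
Dir SE: first cell '.' (not opp) -> no flip
All flips: (4,5) (5,5)

Answer: ........
........
....W...
..BBW...
..BBBW..
..B.WWW.
........
........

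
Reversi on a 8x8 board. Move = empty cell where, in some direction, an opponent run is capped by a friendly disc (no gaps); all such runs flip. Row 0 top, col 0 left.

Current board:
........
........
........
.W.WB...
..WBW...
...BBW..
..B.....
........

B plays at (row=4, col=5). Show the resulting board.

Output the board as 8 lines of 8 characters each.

Place B at (4,5); scan 8 dirs for brackets.
Dir NW: first cell 'B' (not opp) -> no flip
Dir N: first cell '.' (not opp) -> no flip
Dir NE: first cell '.' (not opp) -> no flip
Dir W: opp run (4,4) capped by B -> flip
Dir E: first cell '.' (not opp) -> no flip
Dir SW: first cell 'B' (not opp) -> no flip
Dir S: opp run (5,5), next='.' -> no flip
Dir SE: first cell '.' (not opp) -> no flip
All flips: (4,4)

Answer: ........
........
........
.W.WB...
..WBBB..
...BBW..
..B.....
........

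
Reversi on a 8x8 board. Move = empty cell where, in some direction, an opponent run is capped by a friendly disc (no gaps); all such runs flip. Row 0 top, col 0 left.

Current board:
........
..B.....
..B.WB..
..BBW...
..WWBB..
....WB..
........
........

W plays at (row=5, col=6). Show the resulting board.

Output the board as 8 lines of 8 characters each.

Place W at (5,6); scan 8 dirs for brackets.
Dir NW: opp run (4,5) capped by W -> flip
Dir N: first cell '.' (not opp) -> no flip
Dir NE: first cell '.' (not opp) -> no flip
Dir W: opp run (5,5) capped by W -> flip
Dir E: first cell '.' (not opp) -> no flip
Dir SW: first cell '.' (not opp) -> no flip
Dir S: first cell '.' (not opp) -> no flip
Dir SE: first cell '.' (not opp) -> no flip
All flips: (4,5) (5,5)

Answer: ........
..B.....
..B.WB..
..BBW...
..WWBW..
....WWW.
........
........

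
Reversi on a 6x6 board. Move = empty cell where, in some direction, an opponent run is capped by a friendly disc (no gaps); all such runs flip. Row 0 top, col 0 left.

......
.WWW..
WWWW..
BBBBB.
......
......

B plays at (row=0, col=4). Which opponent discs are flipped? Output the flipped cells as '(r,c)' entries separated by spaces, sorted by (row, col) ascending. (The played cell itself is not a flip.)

Dir NW: edge -> no flip
Dir N: edge -> no flip
Dir NE: edge -> no flip
Dir W: first cell '.' (not opp) -> no flip
Dir E: first cell '.' (not opp) -> no flip
Dir SW: opp run (1,3) (2,2) capped by B -> flip
Dir S: first cell '.' (not opp) -> no flip
Dir SE: first cell '.' (not opp) -> no flip

Answer: (1,3) (2,2)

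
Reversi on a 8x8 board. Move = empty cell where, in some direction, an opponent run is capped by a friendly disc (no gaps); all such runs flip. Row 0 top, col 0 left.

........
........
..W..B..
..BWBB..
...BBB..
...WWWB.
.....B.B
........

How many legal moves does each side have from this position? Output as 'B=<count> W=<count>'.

-- B to move --
(1,1): flips 2 -> legal
(1,2): flips 1 -> legal
(1,3): no bracket -> illegal
(2,1): no bracket -> illegal
(2,3): flips 1 -> legal
(2,4): no bracket -> illegal
(3,1): no bracket -> illegal
(4,2): no bracket -> illegal
(4,6): no bracket -> illegal
(5,2): flips 3 -> legal
(6,2): flips 1 -> legal
(6,3): flips 2 -> legal
(6,4): flips 1 -> legal
(6,6): flips 1 -> legal
B mobility = 8
-- W to move --
(1,4): no bracket -> illegal
(1,5): flips 3 -> legal
(1,6): no bracket -> illegal
(2,1): flips 2 -> legal
(2,3): no bracket -> illegal
(2,4): flips 2 -> legal
(2,6): flips 2 -> legal
(3,1): flips 1 -> legal
(3,6): flips 3 -> legal
(4,1): no bracket -> illegal
(4,2): flips 1 -> legal
(4,6): no bracket -> illegal
(4,7): no bracket -> illegal
(5,2): no bracket -> illegal
(5,7): flips 1 -> legal
(6,4): no bracket -> illegal
(6,6): no bracket -> illegal
(7,4): no bracket -> illegal
(7,5): flips 1 -> legal
(7,6): flips 1 -> legal
(7,7): no bracket -> illegal
W mobility = 10

Answer: B=8 W=10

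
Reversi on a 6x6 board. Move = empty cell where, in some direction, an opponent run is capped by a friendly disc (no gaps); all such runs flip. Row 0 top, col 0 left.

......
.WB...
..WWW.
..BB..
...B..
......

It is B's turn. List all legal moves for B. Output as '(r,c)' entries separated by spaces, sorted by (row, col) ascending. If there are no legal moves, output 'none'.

(0,0): flips 2 -> legal
(0,1): no bracket -> illegal
(0,2): no bracket -> illegal
(1,0): flips 1 -> legal
(1,3): flips 1 -> legal
(1,4): flips 1 -> legal
(1,5): flips 1 -> legal
(2,0): no bracket -> illegal
(2,1): no bracket -> illegal
(2,5): no bracket -> illegal
(3,1): no bracket -> illegal
(3,4): flips 1 -> legal
(3,5): no bracket -> illegal

Answer: (0,0) (1,0) (1,3) (1,4) (1,5) (3,4)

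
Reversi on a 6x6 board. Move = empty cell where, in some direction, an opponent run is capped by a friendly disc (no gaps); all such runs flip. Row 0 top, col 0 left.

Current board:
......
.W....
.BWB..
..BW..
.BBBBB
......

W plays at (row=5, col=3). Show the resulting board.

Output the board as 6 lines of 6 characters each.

Answer: ......
.W....
.BWB..
..BW..
.BBWBB
...W..

Derivation:
Place W at (5,3); scan 8 dirs for brackets.
Dir NW: opp run (4,2), next='.' -> no flip
Dir N: opp run (4,3) capped by W -> flip
Dir NE: opp run (4,4), next='.' -> no flip
Dir W: first cell '.' (not opp) -> no flip
Dir E: first cell '.' (not opp) -> no flip
Dir SW: edge -> no flip
Dir S: edge -> no flip
Dir SE: edge -> no flip
All flips: (4,3)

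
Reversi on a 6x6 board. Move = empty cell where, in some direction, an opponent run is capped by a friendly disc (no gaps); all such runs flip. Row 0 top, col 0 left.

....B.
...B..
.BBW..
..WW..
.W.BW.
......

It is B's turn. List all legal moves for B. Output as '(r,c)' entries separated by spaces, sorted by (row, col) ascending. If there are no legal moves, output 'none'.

(1,2): no bracket -> illegal
(1,4): no bracket -> illegal
(2,4): flips 1 -> legal
(3,0): no bracket -> illegal
(3,1): no bracket -> illegal
(3,4): no bracket -> illegal
(3,5): no bracket -> illegal
(4,0): no bracket -> illegal
(4,2): flips 1 -> legal
(4,5): flips 1 -> legal
(5,0): no bracket -> illegal
(5,1): no bracket -> illegal
(5,2): no bracket -> illegal
(5,3): no bracket -> illegal
(5,4): no bracket -> illegal
(5,5): flips 2 -> legal

Answer: (2,4) (4,2) (4,5) (5,5)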